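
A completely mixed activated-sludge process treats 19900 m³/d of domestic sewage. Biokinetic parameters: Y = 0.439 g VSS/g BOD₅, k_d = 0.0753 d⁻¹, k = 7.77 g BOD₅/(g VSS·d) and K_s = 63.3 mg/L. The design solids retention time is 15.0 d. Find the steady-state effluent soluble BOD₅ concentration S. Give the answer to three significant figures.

For a completely mixed reactor with recycle the Lawrence–McCarty relation gives S = K_s·(1 + k_d·θ_c) / [θ_c·(Y·k − k_d) − 1] = 63.3 × (1 + 0.0753 × 15.0) / [15.0 × (0.439 × 7.77 − 0.0753) − 1] = 134.8 / 49.04 = 2.749 mg/L.

S ≈ 2.75 mg/L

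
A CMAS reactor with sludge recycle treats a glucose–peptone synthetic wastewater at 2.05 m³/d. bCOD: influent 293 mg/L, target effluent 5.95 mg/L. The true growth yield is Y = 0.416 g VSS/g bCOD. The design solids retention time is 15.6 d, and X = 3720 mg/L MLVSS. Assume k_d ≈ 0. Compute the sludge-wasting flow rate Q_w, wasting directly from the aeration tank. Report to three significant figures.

Biomass mass balance (decay neglected): V·X = Y·Q·(S₀ − S)·θ_c, so V = 0.416 × 2.05 × (293 − 5.95) × 15.6 / 3720 = 1.027 m³.
Wasting from the aeration tank: Q_w = V / θ_c = 1.027 / 15.6 = 0.06581 m³/d.

Q_w ≈ 0.0658 m³/d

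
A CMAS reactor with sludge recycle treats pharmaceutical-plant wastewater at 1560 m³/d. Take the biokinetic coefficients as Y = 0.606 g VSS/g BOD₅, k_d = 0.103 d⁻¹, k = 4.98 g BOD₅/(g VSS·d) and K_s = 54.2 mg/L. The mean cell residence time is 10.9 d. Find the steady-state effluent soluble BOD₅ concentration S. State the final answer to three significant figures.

S ≈ 3.74 mg/L

From the Monod/SRT balance for a CMAS, S = K_s·(1+k_d θ_c)/[θ_c·(Y k − k_d) − 1] = 54.2 × (1 + 0.103 × 10.9) / [10.9 × (0.606 × 4.98 − 0.103) − 1] = 115.1 / 30.77 = 3.739 mg/L.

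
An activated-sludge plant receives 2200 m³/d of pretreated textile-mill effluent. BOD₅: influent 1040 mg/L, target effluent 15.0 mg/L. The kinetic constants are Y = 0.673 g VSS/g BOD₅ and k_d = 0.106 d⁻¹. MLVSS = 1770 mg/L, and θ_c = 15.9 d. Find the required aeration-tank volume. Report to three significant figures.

V ≈ 5080 m³

Steady-state biomass mass balance: V·X·(1 + k_d·θ_c) = Y·Q·(S₀ − S)·θ_c, so V = 0.673 × 2200 × (1040 − 15.0) × 15.9 / [1770 × (1 + 0.106 × 15.9)] = 2.41×10^7 / 4753 = 5077 m³.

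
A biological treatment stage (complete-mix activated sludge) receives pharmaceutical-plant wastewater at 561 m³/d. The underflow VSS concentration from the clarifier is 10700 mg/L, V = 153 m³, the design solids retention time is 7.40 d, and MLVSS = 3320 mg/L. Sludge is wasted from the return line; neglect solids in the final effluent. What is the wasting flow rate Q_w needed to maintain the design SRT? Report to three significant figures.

Wasting from the return line (neglecting effluent solids): Q_w = V·X / (θ_c·X_r) = 153.0 × 3320 / (7.40 × 10700) = 6.415 m³/d.

Q_w ≈ 6.42 m³/d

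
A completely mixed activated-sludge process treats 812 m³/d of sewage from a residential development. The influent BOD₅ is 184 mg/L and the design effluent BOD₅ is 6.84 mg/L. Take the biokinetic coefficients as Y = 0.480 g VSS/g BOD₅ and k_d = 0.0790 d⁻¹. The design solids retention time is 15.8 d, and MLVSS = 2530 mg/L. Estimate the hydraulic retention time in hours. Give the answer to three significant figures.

From the SRT design equation V = Y Q (S₀−S) θ_c / [X (1 + k_d θ_c)] = 0.480 × 812 × (184 − 6.84) × 15.8 / [2530 × (1 + 0.0790 × 15.8)] = 1.09×10^6 / 5688 = 191.8 m³.
τ = V/Q = 191.8/812 = 0.2362 d, or 5.669 h.

τ ≈ 5.67 h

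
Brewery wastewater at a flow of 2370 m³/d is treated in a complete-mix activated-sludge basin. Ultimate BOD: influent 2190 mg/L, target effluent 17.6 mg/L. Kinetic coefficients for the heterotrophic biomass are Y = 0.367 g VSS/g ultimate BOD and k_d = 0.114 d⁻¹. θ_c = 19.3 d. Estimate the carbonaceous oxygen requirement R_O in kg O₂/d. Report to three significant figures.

Correct the yield for decay: Y_obs = Y/(1 + k_d θ_c) = 0.367 / (1 + 0.114 × 19.3) = 0.367 / 3.200 = 0.1147.
Q·(S₀ − S) = 2370 × (2190 − 17.6) × 10⁻³ = 5149 kg/d removed.
Net sludge production P_X = 0.1147 × 5149 = 590.4 kg VSS/d.
Carbonaceous O₂ demand = substrate oxidised − cell-mass equivalent = 5149 − 1.42 × 590.4 = 4310 kg O₂/d.

R_O ≈ 4310 kg O₂/d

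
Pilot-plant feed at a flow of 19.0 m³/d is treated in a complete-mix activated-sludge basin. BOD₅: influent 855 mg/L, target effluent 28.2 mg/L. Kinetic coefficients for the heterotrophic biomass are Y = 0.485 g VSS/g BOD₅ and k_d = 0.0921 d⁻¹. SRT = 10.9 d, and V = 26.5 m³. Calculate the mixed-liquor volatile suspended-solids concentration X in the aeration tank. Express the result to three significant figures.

X ≈ 1560 mg/L

X = Y·Q·ΔS·θ_c / [V·(1 + k_d θ_c)] = 0.485 × 19.0 × (855 − 28.2) × 10.9 / [26.5 × (1 + 0.0921 × 10.9)] = 1564 mg/L.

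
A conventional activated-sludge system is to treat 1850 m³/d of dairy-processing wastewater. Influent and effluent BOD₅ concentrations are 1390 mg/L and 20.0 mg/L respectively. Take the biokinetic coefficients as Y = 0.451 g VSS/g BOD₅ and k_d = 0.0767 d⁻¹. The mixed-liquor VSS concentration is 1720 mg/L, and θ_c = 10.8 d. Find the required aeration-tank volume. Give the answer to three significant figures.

V ≈ 3930 m³

Rearranging the biomass balance for a CMAS with decay, V = Y·Q·ΔS·θ_c / [X·(1+k_d θ_c)] = 0.451 × 1850 × (1390 − 20.0) × 10.8 / [1720 × (1 + 0.0767 × 10.8)] = 1.23×10^7 / 3145 = 3926 m³.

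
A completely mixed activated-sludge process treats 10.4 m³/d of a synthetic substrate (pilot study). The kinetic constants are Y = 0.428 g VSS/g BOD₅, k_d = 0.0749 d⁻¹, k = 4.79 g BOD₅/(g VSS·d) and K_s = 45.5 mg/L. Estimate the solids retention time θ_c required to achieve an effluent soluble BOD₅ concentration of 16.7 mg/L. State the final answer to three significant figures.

θ_c ≈ 2.10 d

From 1/θ_c = Y·k·S/(K_s + S) − k_d: Y·k·S/(K_s+S) = 0.428 × 4.79 × 16.7 / (45.5 + 16.7) = 0.5504 d⁻¹.
Then 1/θ_c = μ − k_d = 0.5504 − 0.0749 = 0.4755 d⁻¹, giving θ_c = 2.103 d.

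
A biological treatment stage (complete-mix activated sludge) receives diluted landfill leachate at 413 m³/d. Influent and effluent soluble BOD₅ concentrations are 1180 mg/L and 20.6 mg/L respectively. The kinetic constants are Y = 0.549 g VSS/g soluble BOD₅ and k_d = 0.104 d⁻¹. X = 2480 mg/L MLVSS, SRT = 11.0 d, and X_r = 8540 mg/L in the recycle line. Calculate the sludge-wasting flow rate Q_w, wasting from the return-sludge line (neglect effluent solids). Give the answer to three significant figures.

From the SRT design equation V = Y Q (S₀−S) θ_c / [X (1 + k_d θ_c)] = 0.549 × 413 × (1180 − 20.6) × 11.0 / [2480 × (1 + 0.104 × 11.0)] = 2.89×10^6 / 5317 = 543.8 m³.
Wasting from the return line (neglecting effluent solids): Q_w = V·X / (θ_c·X_r) = 543.8 × 2480 / (11.0 × 8540) = 14.36 m³/d.

Q_w ≈ 14.4 m³/d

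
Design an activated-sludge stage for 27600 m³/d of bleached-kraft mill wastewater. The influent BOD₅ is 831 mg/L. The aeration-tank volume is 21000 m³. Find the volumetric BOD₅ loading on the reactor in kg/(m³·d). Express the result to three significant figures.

L_v ≈ 1.09 kg BOD₅/(m³·d)

Volumetric loading L_v = Q·S₀ / V = 27600 × 831 g/m³ / 21000 m³ = 1092 g/(m³·d) = 1.092 kg BOD₅/(m³·d).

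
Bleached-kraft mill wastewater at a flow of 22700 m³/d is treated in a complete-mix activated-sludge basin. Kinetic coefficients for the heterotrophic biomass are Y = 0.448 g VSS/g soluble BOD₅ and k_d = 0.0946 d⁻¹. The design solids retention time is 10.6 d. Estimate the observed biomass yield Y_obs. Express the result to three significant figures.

Correct the yield for decay: Y_obs = Y/(1 + k_d θ_c) = 0.448 / (1 + 0.0946 × 10.6) = 0.448 / 2.003 = 0.2237.

Y_obs ≈ 0.224 g VSS/g soluble BOD₅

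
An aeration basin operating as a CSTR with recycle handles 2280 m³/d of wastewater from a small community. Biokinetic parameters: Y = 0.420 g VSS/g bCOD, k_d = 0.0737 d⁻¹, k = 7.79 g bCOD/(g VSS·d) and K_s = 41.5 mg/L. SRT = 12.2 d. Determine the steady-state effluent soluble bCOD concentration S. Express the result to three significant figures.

S ≈ 2.07 mg/L

Effluent substrate depends only on kinetics and SRT: S = K_s(1 + k_d θ_c) / [θ_c(Yk − k_d) − 1] = 41.5 × (1 + 0.0737 × 12.2) / [12.2 × (0.420 × 7.79 − 0.0737) − 1] = 78.81 / 38.02 = 2.073 mg/L.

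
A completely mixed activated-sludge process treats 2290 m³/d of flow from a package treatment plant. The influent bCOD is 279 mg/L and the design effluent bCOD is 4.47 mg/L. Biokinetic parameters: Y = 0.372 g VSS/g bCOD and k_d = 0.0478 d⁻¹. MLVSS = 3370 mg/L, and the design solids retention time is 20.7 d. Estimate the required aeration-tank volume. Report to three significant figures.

V ≈ 722 m³

Rearranging the biomass balance for a CMAS with decay, V = Y·Q·ΔS·θ_c / [X·(1+k_d θ_c)] = 0.372 × 2290 × (279 − 4.47) × 20.7 / [3370 × (1 + 0.0478 × 20.7)] = 4.84×10^6 / 6704 = 722.1 m³.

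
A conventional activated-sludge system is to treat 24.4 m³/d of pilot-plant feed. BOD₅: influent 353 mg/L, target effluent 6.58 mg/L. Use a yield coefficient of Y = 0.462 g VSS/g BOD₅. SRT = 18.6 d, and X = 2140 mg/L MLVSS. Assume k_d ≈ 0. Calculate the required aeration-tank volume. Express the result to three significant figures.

V ≈ 33.9 m³

With k_d = 0 the design equation reduces to V = Y Q (S₀−S) θ_c / X = 0.462 × 24.4 × (353 − 6.58) × 18.6 / 2140 = 33.94 m³.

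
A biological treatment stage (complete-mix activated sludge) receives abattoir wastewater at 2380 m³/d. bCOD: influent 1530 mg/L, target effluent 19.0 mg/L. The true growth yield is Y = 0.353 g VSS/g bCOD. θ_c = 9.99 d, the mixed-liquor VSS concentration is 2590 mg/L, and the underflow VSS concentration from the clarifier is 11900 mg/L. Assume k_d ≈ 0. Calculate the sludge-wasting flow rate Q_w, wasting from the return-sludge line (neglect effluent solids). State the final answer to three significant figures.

V·X = Y·Q·ΔS·θ_c gives V = 0.353 × 2380 × (1530 − 19.0) × 9.99 / 2590 = 4896 m³.
Wasting from the return line (neglecting effluent solids): Q_w = V·X / (θ_c·X_r) = 4896 × 2590 / (9.99 × 11900) = 106.7 m³/d.

Q_w ≈ 107 m³/d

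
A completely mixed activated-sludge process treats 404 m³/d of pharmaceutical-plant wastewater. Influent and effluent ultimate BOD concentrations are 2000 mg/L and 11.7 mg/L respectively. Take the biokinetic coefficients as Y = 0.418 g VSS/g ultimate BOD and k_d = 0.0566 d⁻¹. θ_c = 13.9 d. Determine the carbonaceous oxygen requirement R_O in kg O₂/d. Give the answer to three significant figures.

Correct the yield for decay: Y_obs = Y/(1 + k_d θ_c) = 0.418 / (1 + 0.0566 × 13.9) = 0.418 / 1.787 = 0.2339.
Substrate removed = Q·(S₀ − S) = 404 m³/d × (2000 − 11.7) g/m³ = 8.03×10^5 g/d = 803.3 kg/d.
P_X = Y_obs·Q·(S₀ − S) = 0.2339 × 803.3 = 187.9 kg VSS/d.
Carbonaceous O₂ demand = substrate oxidised − cell-mass equivalent = 803.3 − 1.42 × 187.9 = 536.4 kg O₂/d.

R_O ≈ 536 kg O₂/d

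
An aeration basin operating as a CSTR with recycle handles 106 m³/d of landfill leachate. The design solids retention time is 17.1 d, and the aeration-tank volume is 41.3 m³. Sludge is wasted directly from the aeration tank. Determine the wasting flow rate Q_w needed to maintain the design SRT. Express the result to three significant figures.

With mixed-liquor wasting, θ_c = V/Q_w, so Q_w = V/θ_c = 41.30/17.1 = 2.415 m³/d.

Q_w ≈ 2.42 m³/d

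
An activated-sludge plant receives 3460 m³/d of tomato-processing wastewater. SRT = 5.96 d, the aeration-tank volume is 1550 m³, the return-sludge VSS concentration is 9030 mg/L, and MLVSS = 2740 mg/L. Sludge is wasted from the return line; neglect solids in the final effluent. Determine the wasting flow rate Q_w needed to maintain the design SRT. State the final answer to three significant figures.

θ_c = V·X/(Q_w·X_r) when wasting from the recycle, so Q_w = V·X/(θ_c·X_r) = 1550 × 2740 / (5.96 × 9030) = 78.91 m³/d.

Q_w ≈ 78.9 m³/d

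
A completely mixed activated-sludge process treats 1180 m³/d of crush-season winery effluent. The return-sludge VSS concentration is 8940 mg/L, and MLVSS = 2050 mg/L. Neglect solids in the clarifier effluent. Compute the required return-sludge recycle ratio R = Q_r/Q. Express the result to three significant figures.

Mass balance around the secondary clarifier (neglecting effluent solids): R = X / (X_r − X) = 2050 / (8940 − 2050) = 0.2975.

R ≈ 0.298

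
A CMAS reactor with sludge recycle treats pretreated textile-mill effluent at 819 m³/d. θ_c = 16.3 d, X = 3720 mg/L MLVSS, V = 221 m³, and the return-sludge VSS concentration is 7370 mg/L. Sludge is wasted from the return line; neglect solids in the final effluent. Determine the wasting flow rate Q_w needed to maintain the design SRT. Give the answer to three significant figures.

Q_w ≈ 6.84 m³/d

θ_c = V·X/(Q_w·X_r) when wasting from the recycle, so Q_w = V·X/(θ_c·X_r) = 221.0 × 3720 / (16.3 × 7370) = 6.844 m³/d.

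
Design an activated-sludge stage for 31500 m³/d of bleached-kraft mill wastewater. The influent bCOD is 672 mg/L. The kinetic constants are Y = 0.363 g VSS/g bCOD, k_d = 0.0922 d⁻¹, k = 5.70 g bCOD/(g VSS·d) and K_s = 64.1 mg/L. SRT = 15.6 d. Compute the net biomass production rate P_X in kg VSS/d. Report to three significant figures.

For a completely mixed reactor with recycle the Lawrence–McCarty relation gives S = K_s·(1 + k_d·θ_c) / [θ_c·(Y·k − k_d) − 1] = 64.1 × (1 + 0.0922 × 15.6) / [15.6 × (0.363 × 5.70 − 0.0922) − 1] = 156.3 / 29.84 = 5.238 mg/L.
Y_obs = Y / (1 + k_d θ_c) = 0.363 / (1 + 0.0922 × 15.6) = 0.363 / 2.438 = 0.1489.
Q·(S₀ − S) = 31500 × (672 − 5.24) × 10⁻³ = 21003 kg/d removed.
Biomass produced: P_X = Y_obs·Q·ΔS = 0.1489 × 21003 ≈ 3127 kg VSS/d.

P_X ≈ 3130 kg VSS/d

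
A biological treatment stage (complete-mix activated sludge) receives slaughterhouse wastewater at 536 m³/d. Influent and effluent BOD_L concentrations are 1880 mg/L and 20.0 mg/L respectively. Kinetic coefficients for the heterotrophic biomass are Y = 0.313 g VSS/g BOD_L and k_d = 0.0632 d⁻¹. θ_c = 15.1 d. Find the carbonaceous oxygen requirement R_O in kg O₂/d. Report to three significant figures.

R_O ≈ 770 kg O₂/d

Y_obs = Y / (1 + k_d θ_c) = 0.313 / (1 + 0.0632 × 15.1) = 0.313 / 1.954 = 0.1602.
Q·(S₀ − S) = 536 × (1880 − 20.0) × 10⁻³ = 997.0 kg/d removed.
Net sludge production P_X = 0.1602 × 997.0 = 159.7 kg VSS/d.
Carbonaceous O₂ demand = substrate oxidised − cell-mass equivalent = 997.0 − 1.42 × 159.7 = 770.2 kg O₂/d.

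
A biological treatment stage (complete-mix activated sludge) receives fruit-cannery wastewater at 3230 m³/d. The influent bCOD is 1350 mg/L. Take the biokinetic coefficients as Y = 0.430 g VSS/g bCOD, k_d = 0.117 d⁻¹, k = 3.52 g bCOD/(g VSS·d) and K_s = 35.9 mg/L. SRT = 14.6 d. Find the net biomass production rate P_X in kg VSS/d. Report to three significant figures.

P_X ≈ 690 kg VSS/d

Effluent substrate depends only on kinetics and SRT: S = K_s(1 + k_d θ_c) / [θ_c(Yk − k_d) − 1] = 35.9 × (1 + 0.117 × 14.6) / [14.6 × (0.430 × 3.52 − 0.117) − 1] = 97.22 / 19.39 = 5.014 mg/L.
Y_obs = Y / (1 + k_d θ_c) = 0.430 / (1 + 0.117 × 14.6) = 0.430 / 2.708 = 0.1588.
Mass of bCOD removed per day: Q(S₀ − S) = 3230 × 1345 g/m³ = 4344 kg/d.
So the net sludge growth is P_X = 0.1588 × 4344 = 689.8 kg VSS/d.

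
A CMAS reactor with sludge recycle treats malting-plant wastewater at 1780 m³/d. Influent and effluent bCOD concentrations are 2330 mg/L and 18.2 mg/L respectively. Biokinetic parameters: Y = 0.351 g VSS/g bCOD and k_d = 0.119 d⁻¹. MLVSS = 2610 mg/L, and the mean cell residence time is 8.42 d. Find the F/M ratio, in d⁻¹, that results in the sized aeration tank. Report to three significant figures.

Steady-state biomass mass balance: V·X·(1 + k_d·θ_c) = Y·Q·(S₀ − S)·θ_c, so V = 0.351 × 1780 × (2330 − 18.2) × 8.42 / [2610 × (1 + 0.119 × 8.42)] = 1.22×10^7 / 5225 = 2327 m³.
F/M = Q·S₀ / (V·X) = 1780 × 2330 / (2327 × 2610) = 0.6827 g bCOD·(g VSS·d)⁻¹.

F/M ≈ 0.683 d⁻¹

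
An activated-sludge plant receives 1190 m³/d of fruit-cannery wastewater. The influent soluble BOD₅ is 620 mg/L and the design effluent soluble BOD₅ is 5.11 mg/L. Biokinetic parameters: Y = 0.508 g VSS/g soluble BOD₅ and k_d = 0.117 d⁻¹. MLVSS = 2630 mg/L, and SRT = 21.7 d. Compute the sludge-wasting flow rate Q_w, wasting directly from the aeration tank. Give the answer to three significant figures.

Q_w ≈ 39.9 m³/d

Steady-state biomass mass balance: V·X·(1 + k_d·θ_c) = Y·Q·(S₀ − S)·θ_c, so V = 0.508 × 1190 × (620 − 5.11) × 21.7 / [2630 × (1 + 0.117 × 21.7)] = 8.07×10^6 / 9307 = 866.7 m³.
Wasting from the aeration tank: Q_w = V / θ_c = 866.7 / 21.7 = 39.94 m³/d.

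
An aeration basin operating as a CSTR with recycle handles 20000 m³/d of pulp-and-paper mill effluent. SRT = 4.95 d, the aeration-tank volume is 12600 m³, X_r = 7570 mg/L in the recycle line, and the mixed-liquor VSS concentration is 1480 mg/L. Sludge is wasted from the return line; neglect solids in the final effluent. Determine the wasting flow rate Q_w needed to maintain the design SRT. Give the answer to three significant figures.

Wasting from the return line (neglecting effluent solids): Q_w = V·X / (θ_c·X_r) = 12600 × 1480 / (4.95 × 7570) = 497.7 m³/d.

Q_w ≈ 498 m³/d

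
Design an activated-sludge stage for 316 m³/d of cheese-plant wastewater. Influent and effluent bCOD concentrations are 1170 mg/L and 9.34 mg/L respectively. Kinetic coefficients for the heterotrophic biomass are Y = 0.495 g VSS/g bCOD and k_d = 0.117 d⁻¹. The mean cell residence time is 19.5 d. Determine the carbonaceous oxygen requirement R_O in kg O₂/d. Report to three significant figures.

R_O ≈ 288 kg O₂/d

Correct the yield for decay: Y_obs = Y/(1 + k_d θ_c) = 0.495 / (1 + 0.117 × 19.5) = 0.495 / 3.282 = 0.1508.
ΔS = 1170 − 9.34 = 1161 mg/L, so the substrate removal rate is 316 × 1161/1000 = 366.8 kg bCOD/d.
Net sludge production P_X = 0.1508 × 366.8 = 55.33 kg VSS/d.
Carbonaceous O₂ demand = substrate oxidised − cell-mass equivalent = 366.8 − 1.42 × 55.33 = 288.2 kg O₂/d.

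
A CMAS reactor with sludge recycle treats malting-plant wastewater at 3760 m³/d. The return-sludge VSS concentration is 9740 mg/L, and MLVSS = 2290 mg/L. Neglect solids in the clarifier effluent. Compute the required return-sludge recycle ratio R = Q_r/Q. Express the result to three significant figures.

R ≈ 0.307

Solids balance on the clarifier gives (1+R)X = R·X_r, so R = X/(X_r − X) = 2290 / (9740 − 2290) = 0.3074.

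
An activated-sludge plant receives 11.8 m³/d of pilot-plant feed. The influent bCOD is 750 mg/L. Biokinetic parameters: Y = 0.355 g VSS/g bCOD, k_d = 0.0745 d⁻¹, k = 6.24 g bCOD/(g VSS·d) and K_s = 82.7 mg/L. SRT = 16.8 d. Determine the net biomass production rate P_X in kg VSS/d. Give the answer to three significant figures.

P_X ≈ 1.39 kg VSS/d

For a completely mixed reactor with recycle the Lawrence–McCarty relation gives S = K_s·(1 + k_d·θ_c) / [θ_c·(Y·k − k_d) − 1] = 82.7 × (1 + 0.0745 × 16.8) / [16.8 × (0.355 × 6.24 − 0.0745) − 1] = 186.2 / 34.96 = 5.326 mg/L.
Correct the yield for decay: Y_obs = Y/(1 + k_d θ_c) = 0.355 / (1 + 0.0745 × 16.8) = 0.355 / 2.252 = 0.1577.
Mass of bCOD removed per day: Q(S₀ − S) = 11.8 × 744.7 g/m³ = 8.787 kg/d.
Biomass produced: P_X = Y_obs·Q·ΔS = 0.1577 × 8.787 ≈ 1.385 kg VSS/d.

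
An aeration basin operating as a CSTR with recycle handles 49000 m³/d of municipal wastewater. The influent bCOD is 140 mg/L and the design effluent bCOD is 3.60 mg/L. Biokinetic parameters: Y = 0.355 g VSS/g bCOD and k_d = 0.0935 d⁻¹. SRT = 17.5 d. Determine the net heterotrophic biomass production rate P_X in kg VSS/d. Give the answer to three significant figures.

Observed yield with endogenous decay: Y_obs = Y / (1 + k_d·θ_c) = 0.355 / (1 + 0.0935 × 17.5) = 0.355 / 2.636 = 0.1347 g VSS/g bCOD.
Q·(S₀ − S) = 49000 × (140 − 3.60) × 10⁻³ = 6684 kg/d removed.
So the net sludge growth is P_X = 0.1347 × 6684 = 900.0 kg VSS/d.

P_X ≈ 900 kg VSS/d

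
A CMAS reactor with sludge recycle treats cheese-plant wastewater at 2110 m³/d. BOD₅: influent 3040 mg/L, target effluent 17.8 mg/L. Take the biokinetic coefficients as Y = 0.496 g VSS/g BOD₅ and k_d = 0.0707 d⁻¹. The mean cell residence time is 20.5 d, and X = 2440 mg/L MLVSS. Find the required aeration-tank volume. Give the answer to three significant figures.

Rearranging the biomass balance for a CMAS with decay, V = Y·Q·ΔS·θ_c / [X·(1+k_d θ_c)] = 0.496 × 2110 × (3040 − 17.8) × 20.5 / [2440 × (1 + 0.0707 × 20.5)] = 6.48×10^7 / 5976 = 10849 m³.

V ≈ 10800 m³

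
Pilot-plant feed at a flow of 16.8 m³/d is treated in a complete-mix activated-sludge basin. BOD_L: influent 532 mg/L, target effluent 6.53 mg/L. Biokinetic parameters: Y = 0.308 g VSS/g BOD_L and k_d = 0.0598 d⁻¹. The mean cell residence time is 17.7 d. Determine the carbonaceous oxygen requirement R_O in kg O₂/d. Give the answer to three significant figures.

The observed yield is Y_obs = Y/(1 + k_d·θ_c) = 0.308 / (1 + 0.0598 × 17.7) = 0.308 / 2.058 = 0.1496 g VSS per g BOD_L removed.
Q·(S₀ − S) = 16.8 × (532 − 6.53) × 10⁻³ = 8.828 kg/d removed.
Net sludge production P_X = 0.1496 × 8.828 = 1.321 kg VSS/d.
R_O = Q·(S₀ − S) − 1.42·P_X = 8.828 − 1.42 × 1.321 = 6.952 kg O₂/d.

R_O ≈ 6.95 kg O₂/d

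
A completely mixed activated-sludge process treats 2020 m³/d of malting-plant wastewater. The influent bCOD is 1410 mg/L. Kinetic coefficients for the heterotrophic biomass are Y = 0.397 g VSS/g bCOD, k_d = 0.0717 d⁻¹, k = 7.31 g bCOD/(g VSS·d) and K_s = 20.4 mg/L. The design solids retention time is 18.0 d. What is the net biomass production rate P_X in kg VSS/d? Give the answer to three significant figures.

Effluent substrate depends only on kinetics and SRT: S = K_s(1 + k_d θ_c) / [θ_c(Yk − k_d) − 1] = 20.4 × (1 + 0.0717 × 18.0) / [18.0 × (0.397 × 7.31 − 0.0717) − 1] = 46.73 / 49.95 = 0.9356 mg/L.
Y_obs = Y / (1 + k_d θ_c) = 0.397 / (1 + 0.0717 × 18.0) = 0.397 / 2.291 = 0.1733.
Substrate removed = Q·(S₀ − S) = 2020 m³/d × (1410 − 0.936) g/m³ = 2.85×10^6 g/d = 2846 kg/d.
Biomass produced: P_X = Y_obs·Q·ΔS = 0.1733 × 2846 ≈ 493.3 kg VSS/d.

P_X ≈ 493 kg VSS/d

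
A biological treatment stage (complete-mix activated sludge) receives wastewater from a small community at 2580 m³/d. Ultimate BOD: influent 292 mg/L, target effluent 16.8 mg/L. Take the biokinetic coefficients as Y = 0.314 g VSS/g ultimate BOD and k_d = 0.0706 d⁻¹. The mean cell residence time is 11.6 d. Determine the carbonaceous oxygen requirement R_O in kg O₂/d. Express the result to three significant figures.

Y_obs = Y / (1 + k_d θ_c) = 0.314 / (1 + 0.0706 × 11.6) = 0.314 / 1.819 = 0.1726.
ΔS = 292 − 16.8 = 275.2 mg/L, so the substrate removal rate is 2580 × 275.2/1000 = 710.0 kg ultimate BOD/d.
Biomass synthesised: P_X = Y_obs × 710.0 = 122.6 kg VSS/d.
R_O = Q·(S₀ − S) − 1.42·P_X = 710.0 − 1.42 × 122.6 = 536.0 kg O₂/d.

R_O ≈ 536 kg O₂/d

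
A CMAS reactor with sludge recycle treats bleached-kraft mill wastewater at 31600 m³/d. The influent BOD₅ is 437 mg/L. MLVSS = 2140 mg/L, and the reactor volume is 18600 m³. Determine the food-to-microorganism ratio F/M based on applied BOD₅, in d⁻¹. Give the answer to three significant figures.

F/M ≈ 0.347 d⁻¹

Food-to-microorganism ratio F/M = Q S₀ / (V X) = 31600 × 437 / (18600 × 2140) = 0.3469 d⁻¹.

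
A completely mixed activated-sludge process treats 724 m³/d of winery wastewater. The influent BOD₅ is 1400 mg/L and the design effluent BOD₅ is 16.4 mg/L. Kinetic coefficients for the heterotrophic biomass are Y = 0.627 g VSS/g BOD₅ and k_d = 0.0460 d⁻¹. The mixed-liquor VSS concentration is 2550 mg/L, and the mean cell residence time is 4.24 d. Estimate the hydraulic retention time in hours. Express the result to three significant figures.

From the SRT design equation V = Y Q (S₀−S) θ_c / [X (1 + k_d θ_c)] = 0.627 × 724 × (1400 − 16.4) × 4.24 / [2550 × (1 + 0.0460 × 4.24)] = 2.66×10^6 / 3047 = 873.9 m³.
Hydraulic retention time τ = V/Q = 873.9 / 724 = 1.207 d = 28.97 h.

τ ≈ 29.0 h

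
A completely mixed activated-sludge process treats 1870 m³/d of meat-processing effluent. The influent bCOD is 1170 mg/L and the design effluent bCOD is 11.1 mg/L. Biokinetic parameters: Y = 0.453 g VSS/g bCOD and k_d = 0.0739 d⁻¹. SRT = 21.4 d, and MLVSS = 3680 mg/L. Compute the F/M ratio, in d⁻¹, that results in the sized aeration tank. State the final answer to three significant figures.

F/M ≈ 0.269 d⁻¹

Steady-state biomass mass balance: V·X·(1 + k_d·θ_c) = Y·Q·(S₀ − S)·θ_c, so V = 0.453 × 1870 × (1170 − 11.1) × 21.4 / [3680 × (1 + 0.0739 × 21.4)] = 2.1×10^7 / 9500 = 2211 m³.
Food-to-microorganism ratio F/M = Q S₀ / (V X) = 1870 × 1170 / (2211 × 3680) = 0.2688 d⁻¹.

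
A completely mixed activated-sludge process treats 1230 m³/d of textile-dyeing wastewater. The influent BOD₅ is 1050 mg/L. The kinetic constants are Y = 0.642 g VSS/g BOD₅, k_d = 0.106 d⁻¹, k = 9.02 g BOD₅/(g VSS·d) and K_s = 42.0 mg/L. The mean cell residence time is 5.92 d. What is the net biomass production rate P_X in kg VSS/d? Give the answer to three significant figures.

From the Monod/SRT balance for a CMAS, S = K_s·(1+k_d θ_c)/[θ_c·(Y k − k_d) − 1] = 42.0 × (1 + 0.106 × 5.92) / [5.92 × (0.642 × 9.02 − 0.106) − 1] = 68.36 / 32.65 = 2.093 mg/L.
Observed yield with endogenous decay: Y_obs = Y / (1 + k_d·θ_c) = 0.642 / (1 + 0.106 × 5.92) = 0.642 / 1.628 = 0.3945 g VSS/g BOD₅.
Q·(S₀ − S) = 1230 × (1050 − 2.09) × 10⁻³ = 1289 kg/d removed.
Biomass produced: P_X = Y_obs·Q·ΔS = 0.3945 × 1289 ≈ 508.4 kg VSS/d.

P_X ≈ 508 kg VSS/d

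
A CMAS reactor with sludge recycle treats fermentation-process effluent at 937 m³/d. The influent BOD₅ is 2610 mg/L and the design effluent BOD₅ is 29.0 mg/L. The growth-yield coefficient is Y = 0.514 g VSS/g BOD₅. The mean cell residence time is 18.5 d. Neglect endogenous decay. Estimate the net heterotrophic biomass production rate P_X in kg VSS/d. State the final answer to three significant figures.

P_X ≈ 1240 kg VSS/d

No decay correction is needed, so Y_obs = Y = 0.514.
Mass of BOD₅ removed per day: Q(S₀ − S) = 937 × 2581 g/m³ = 2418 kg/d.
P_X = Y_obs · Q(S₀ − S) = 0.5140 × 2418 = 1243 kg VSS/d.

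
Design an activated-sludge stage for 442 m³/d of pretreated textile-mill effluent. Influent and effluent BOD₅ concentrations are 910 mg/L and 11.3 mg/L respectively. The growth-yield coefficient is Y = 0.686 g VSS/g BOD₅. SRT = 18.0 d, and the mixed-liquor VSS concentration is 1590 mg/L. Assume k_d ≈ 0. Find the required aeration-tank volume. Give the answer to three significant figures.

V·X = Y·Q·ΔS·θ_c gives V = 0.686 × 442 × (910 − 11.3) × 18.0 / 1590 = 3085 m³.

V ≈ 3080 m³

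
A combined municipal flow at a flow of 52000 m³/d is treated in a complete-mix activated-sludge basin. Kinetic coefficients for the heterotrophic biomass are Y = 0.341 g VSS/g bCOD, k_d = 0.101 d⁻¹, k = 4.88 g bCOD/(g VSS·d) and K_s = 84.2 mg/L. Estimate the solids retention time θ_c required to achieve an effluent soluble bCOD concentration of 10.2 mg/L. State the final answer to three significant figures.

At the target effluent, Y k S/(K_s+S) = 0.341×4.88×10.2/94.40 = 0.1798 d⁻¹.
Then 1/θ_c = μ − k_d = 0.1798 − 0.101 = 0.07881 d⁻¹, giving θ_c = 12.69 d.

θ_c ≈ 12.7 d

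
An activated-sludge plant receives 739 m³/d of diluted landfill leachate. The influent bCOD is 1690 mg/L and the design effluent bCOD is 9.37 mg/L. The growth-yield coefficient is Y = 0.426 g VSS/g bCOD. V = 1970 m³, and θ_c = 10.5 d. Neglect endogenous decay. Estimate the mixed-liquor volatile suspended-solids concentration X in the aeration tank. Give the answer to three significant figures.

X ≈ 2820 mg/L

From V·X = Y·Q·(S₀ − S)·θ_c (decay neglected): X = 0.426 × 739 × (1690 − 9.37) × 10.5 / 1970 = 2820 mg/L.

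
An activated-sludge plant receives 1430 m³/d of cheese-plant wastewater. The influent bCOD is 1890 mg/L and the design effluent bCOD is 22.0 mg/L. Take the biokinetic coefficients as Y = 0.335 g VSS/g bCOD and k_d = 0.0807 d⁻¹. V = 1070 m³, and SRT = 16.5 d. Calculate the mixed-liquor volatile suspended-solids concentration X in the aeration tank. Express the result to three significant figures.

X ≈ 5920 mg/L

X = Y·Q·ΔS·θ_c / [V·(1 + k_d θ_c)] = 0.335 × 1430 × (1890 − 22.0) × 16.5 / [1070 × (1 + 0.0807 × 16.5)] = 5919 mg/L.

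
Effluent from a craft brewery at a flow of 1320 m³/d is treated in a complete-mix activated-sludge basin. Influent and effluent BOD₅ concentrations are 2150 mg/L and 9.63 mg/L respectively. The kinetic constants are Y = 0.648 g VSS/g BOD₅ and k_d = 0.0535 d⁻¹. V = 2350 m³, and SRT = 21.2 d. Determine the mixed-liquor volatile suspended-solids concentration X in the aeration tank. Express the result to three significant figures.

X ≈ 7740 mg/L

Solving the biomass balance for X: X = Y Q (S₀−S) θ_c / [V (1+k_d θ_c)] = 0.648 × 1320 × (2150 − 9.63) × 21.2 / [2350 × (1 + 0.0535 × 21.2)] = 7739 mg/L.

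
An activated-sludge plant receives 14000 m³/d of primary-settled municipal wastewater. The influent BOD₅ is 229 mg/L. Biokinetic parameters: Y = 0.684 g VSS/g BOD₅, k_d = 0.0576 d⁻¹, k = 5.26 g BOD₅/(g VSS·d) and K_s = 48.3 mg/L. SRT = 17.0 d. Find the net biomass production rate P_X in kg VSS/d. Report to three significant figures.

P_X ≈ 1100 kg VSS/d

For a completely mixed reactor with recycle the Lawrence–McCarty relation gives S = K_s·(1 + k_d·θ_c) / [θ_c·(Y·k − k_d) − 1] = 48.3 × (1 + 0.0576 × 17.0) / [17.0 × (0.684 × 5.26 − 0.0576) − 1] = 95.60 / 59.18 = 1.615 mg/L.
Y_obs = Y / (1 + k_d θ_c) = 0.684 / (1 + 0.0576 × 17.0) = 0.684 / 1.979 = 0.3456.
ΔS = 229 − 1.62 = 227.4 mg/L, so the substrate removal rate is 14000 × 227.4/1000 = 3183 kg BOD₅/d.
Net biomass production P_X = Y_obs × Q·(S₀ − S) = 0.3456 × 3183 = 1100 kg VSS/d.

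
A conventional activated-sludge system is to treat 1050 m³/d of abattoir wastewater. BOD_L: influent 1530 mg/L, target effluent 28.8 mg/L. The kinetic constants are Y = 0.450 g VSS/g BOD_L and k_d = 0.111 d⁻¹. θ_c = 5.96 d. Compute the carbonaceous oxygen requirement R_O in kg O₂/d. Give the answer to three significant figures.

R_O ≈ 970 kg O₂/d

Observed yield with endogenous decay: Y_obs = Y / (1 + k_d·θ_c) = 0.450 / (1 + 0.111 × 5.96) = 0.450 / 1.662 = 0.2708 g VSS/g BOD_L.
Substrate removed = Q·(S₀ − S) = 1050 m³/d × (1530 − 28.8) g/m³ = 1.58×10^6 g/d = 1576 kg/d.
P_X = Y_obs·Q·(S₀ − S) = 0.2708 × 1576 = 426.9 kg VSS/d.
R_O = Q·(S₀ − S) − 1.42·P_X = 1576 − 1.42 × 426.9 = 970.1 kg O₂/d.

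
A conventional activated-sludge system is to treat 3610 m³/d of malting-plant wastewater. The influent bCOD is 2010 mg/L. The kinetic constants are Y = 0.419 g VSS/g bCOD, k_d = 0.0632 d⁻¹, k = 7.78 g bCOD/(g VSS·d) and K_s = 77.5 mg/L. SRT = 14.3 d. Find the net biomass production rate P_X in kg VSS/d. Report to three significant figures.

P_X ≈ 1590 kg VSS/d

From the Monod/SRT balance for a CMAS, S = K_s·(1+k_d θ_c)/[θ_c·(Y k − k_d) − 1] = 77.5 × (1 + 0.0632 × 14.3) / [14.3 × (0.419 × 7.78 − 0.0632) − 1] = 147.5 / 44.71 = 3.300 mg/L.
Y_obs = Y / (1 + k_d θ_c) = 0.419 / (1 + 0.0632 × 14.3) = 0.419 / 1.904 = 0.2201.
Q·(S₀ − S) = 3610 × (2010 − 3.30) × 10⁻³ = 7244 kg/d removed.
Net biomass production P_X = Y_obs × Q·(S₀ − S) = 0.2201 × 7244 = 1594 kg VSS/d.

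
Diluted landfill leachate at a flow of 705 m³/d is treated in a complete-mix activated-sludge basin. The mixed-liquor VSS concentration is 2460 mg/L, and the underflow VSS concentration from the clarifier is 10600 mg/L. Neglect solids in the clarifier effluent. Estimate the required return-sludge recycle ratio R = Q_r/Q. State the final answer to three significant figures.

R ≈ 0.302

Mass balance around the secondary clarifier (neglecting effluent solids): R = X / (X_r − X) = 2460 / (10600 − 2460) = 0.3022.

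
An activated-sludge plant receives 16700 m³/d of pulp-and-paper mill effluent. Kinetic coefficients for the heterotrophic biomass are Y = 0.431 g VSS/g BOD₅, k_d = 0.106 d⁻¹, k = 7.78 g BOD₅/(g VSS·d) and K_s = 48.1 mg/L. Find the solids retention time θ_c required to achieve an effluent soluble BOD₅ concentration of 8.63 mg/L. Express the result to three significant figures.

At the target effluent, Y k S/(K_s+S) = 0.431×7.78×8.63/56.73 = 0.5101 d⁻¹.
θ_c = 1/(μ − k_d) = 1/(0.5101 − 0.106) = 1/0.4041 = 2.475 d.

θ_c ≈ 2.47 d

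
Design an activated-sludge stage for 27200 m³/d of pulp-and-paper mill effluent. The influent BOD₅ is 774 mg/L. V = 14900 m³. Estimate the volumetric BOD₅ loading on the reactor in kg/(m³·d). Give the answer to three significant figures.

L_v = Q S₀ / V = 27200 × 774 × 10⁻³ / 14900 = 1.413 kg/(m³·d).

L_v ≈ 1.41 kg BOD₅/(m³·d)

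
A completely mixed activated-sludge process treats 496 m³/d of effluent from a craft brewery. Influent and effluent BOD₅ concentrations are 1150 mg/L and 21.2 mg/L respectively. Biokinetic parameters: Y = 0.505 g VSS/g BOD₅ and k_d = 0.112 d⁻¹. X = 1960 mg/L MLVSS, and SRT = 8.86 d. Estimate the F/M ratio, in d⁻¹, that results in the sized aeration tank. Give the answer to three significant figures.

F/M ≈ 0.454 d⁻¹

Rearranging the biomass balance for a CMAS with decay, V = Y·Q·ΔS·θ_c / [X·(1+k_d θ_c)] = 0.505 × 496 × (1150 − 21.2) × 8.86 / [1960 × (1 + 0.112 × 8.86)] = 2.51×10^6 / 3905 = 641.5 m³.
Food-to-microorganism ratio F/M = Q S₀ / (V X) = 496 × 1150 / (641.5 × 1960) = 0.4536 d⁻¹.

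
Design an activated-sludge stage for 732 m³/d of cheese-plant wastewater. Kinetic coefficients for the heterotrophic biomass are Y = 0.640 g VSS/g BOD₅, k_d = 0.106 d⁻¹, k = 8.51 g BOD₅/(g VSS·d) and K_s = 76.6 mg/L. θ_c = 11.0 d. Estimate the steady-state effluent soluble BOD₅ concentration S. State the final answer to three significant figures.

S ≈ 2.87 mg/L

Effluent substrate depends only on kinetics and SRT: S = K_s(1 + k_d θ_c) / [θ_c(Yk − k_d) − 1] = 76.6 × (1 + 0.106 × 11.0) / [11.0 × (0.640 × 8.51 − 0.106) − 1] = 165.9 / 57.74 = 2.873 mg/L.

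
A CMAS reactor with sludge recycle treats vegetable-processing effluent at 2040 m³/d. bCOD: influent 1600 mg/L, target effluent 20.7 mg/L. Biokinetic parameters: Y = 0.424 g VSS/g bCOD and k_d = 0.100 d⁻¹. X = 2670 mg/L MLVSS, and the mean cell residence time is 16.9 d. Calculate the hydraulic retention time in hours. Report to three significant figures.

τ ≈ 37.8 h

From the SRT design equation V = Y Q (S₀−S) θ_c / [X (1 + k_d θ_c)] = 0.424 × 2040 × (1600 − 20.7) × 16.9 / [2670 × (1 + 0.100 × 16.9)] = 2.31×10^7 / 7182 = 3214 m³.
Hydraulic retention time τ = V/Q = 3214 / 2040 = 1.576 d = 37.82 h.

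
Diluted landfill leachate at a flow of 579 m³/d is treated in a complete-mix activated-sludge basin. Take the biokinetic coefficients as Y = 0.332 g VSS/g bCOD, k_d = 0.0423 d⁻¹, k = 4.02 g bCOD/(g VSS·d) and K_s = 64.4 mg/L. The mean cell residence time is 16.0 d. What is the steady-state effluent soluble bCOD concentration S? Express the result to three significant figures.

S ≈ 5.49 mg/L

From the Monod/SRT balance for a CMAS, S = K_s·(1+k_d θ_c)/[θ_c·(Y k − k_d) − 1] = 64.4 × (1 + 0.0423 × 16.0) / [16.0 × (0.332 × 4.02 − 0.0423) − 1] = 108.0 / 19.68 = 5.488 mg/L.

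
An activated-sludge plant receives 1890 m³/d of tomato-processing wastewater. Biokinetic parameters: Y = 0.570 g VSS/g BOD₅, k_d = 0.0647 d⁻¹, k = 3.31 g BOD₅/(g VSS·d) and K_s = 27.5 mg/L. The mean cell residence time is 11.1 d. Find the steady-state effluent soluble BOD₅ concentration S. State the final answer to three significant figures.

S ≈ 2.46 mg/L

Effluent substrate depends only on kinetics and SRT: S = K_s(1 + k_d θ_c) / [θ_c(Yk − k_d) − 1] = 27.5 × (1 + 0.0647 × 11.1) / [11.1 × (0.570 × 3.31 − 0.0647) − 1] = 47.25 / 19.22 = 2.458 mg/L.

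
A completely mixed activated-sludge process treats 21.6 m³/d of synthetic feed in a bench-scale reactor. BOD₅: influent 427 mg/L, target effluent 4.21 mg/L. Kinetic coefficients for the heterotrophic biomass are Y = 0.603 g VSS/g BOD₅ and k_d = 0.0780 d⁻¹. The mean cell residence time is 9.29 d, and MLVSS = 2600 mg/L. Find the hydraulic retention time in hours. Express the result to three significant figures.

From the SRT design equation V = Y Q (S₀−S) θ_c / [X (1 + k_d θ_c)] = 0.603 × 21.6 × (427 − 4.21) × 9.29 / [2600 × (1 + 0.0780 × 9.29)] = 5.12×10^4 / 4484 = 11.41 m³.
Hydraulic retention time τ = V/Q = 11.41 / 21.6 = 0.5282 d = 12.68 h.

τ ≈ 12.7 h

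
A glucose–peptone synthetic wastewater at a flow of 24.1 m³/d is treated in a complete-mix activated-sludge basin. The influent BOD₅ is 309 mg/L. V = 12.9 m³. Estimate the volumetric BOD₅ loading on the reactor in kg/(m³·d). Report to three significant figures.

L_v ≈ 0.577 kg BOD₅/(m³·d)

Applied BOD₅ load per unit volume = Q·S₀/V = (24.1 × 309/1000)/12.90 = 0.5773 kg BOD₅·m⁻³·d⁻¹.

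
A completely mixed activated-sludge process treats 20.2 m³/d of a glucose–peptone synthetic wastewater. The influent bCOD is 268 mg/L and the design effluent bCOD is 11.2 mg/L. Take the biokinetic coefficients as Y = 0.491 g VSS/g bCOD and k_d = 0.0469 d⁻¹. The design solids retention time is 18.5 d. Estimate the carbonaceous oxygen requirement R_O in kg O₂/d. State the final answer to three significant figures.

R_O ≈ 3.25 kg O₂/d

Y_obs = Y / (1 + k_d θ_c) = 0.491 / (1 + 0.0469 × 18.5) = 0.491 / 1.868 = 0.2629.
Substrate removed = Q·(S₀ − S) = 20.2 m³/d × (268 − 11.2) g/m³ = 5.19×10^3 g/d = 5.187 kg/d.
Biomass synthesised: P_X = Y_obs × 5.187 = 1.364 kg VSS/d.
Carbonaceous O₂ demand = substrate oxidised − cell-mass equivalent = 5.187 − 1.42 × 1.364 = 3.251 kg O₂/d.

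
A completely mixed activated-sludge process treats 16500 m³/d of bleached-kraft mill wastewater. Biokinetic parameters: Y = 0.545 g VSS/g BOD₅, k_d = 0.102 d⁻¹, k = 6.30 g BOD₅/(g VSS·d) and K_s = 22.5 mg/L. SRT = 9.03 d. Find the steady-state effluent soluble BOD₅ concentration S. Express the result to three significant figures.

Effluent substrate depends only on kinetics and SRT: S = K_s(1 + k_d θ_c) / [θ_c(Yk − k_d) − 1] = 22.5 × (1 + 0.102 × 9.03) / [9.03 × (0.545 × 6.30 − 0.102) − 1] = 43.22 / 29.08 = 1.486 mg/L.

S ≈ 1.49 mg/L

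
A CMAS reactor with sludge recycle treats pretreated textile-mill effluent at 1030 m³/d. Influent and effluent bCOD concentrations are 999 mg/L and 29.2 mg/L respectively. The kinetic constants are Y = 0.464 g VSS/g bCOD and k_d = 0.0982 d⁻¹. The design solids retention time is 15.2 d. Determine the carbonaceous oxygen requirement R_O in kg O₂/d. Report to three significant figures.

Correct the yield for decay: Y_obs = Y/(1 + k_d θ_c) = 0.464 / (1 + 0.0982 × 15.2) = 0.464 / 2.493 = 0.1861.
Q·(S₀ − S) = 1030 × (999 − 29.2) × 10⁻³ = 998.9 kg/d removed.
Net sludge production P_X = 0.1861 × 998.9 = 185.9 kg VSS/d.
Carbonaceous O₂ demand = substrate oxidised − cell-mass equivalent = 998.9 − 1.42 × 185.9 = 734.9 kg O₂/d.

R_O ≈ 735 kg O₂/d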